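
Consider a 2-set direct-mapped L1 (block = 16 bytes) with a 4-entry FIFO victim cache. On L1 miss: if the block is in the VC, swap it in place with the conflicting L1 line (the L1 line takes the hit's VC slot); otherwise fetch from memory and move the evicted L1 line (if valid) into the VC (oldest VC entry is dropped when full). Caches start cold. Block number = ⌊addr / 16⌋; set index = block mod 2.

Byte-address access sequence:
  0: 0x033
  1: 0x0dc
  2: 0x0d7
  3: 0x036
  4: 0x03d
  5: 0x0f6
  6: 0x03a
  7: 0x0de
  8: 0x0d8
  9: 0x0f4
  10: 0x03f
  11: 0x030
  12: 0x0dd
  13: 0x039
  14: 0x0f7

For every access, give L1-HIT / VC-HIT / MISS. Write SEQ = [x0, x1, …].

SEQ = [MISS, MISS, L1-HIT, VC-HIT, L1-HIT, MISS, VC-HIT, VC-HIT, L1-HIT, VC-HIT, VC-HIT, L1-HIT, VC-HIT, VC-HIT, VC-HIT]

0: 0x33 (blk 3, set 1) → MISS  vc=[]
1: 0xdc (blk 13, set 1) → MISS  vc=[3]
2: 0xd7 (blk 13, set 1) → L1-HIT  vc=[3]
3: 0x36 (blk 3, set 1) → VC-HIT  vc=[13]
4: 0x3d (blk 3, set 1) → L1-HIT  vc=[13]
5: 0xf6 (blk 15, set 1) → MISS  vc=[13, 3]
6: 0x3a (blk 3, set 1) → VC-HIT  vc=[13, 15]
7: 0xde (blk 13, set 1) → VC-HIT  vc=[3, 15]
8: 0xd8 (blk 13, set 1) → L1-HIT  vc=[3, 15]
9: 0xf4 (blk 15, set 1) → VC-HIT  vc=[3, 13]
10: 0x3f (blk 3, set 1) → VC-HIT  vc=[15, 13]
11: 0x30 (blk 3, set 1) → L1-HIT  vc=[15, 13]
12: 0xdd (blk 13, set 1) → VC-HIT  vc=[15, 3]
13: 0x39 (blk 3, set 1) → VC-HIT  vc=[15, 13]
14: 0xf7 (blk 15, set 1) → VC-HIT  vc=[3, 13]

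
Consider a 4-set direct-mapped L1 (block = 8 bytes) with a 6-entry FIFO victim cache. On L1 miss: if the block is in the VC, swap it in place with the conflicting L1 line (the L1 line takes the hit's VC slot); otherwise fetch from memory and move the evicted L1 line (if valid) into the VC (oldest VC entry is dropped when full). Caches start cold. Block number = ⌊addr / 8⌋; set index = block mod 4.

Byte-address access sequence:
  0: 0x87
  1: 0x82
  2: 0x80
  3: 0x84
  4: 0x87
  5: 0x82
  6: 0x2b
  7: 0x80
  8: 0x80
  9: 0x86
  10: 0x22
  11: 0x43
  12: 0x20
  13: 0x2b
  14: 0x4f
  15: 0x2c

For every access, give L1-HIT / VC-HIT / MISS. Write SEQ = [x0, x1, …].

SEQ = [MISS, L1-HIT, L1-HIT, L1-HIT, L1-HIT, L1-HIT, MISS, L1-HIT, L1-HIT, L1-HIT, MISS, MISS, VC-HIT, L1-HIT, MISS, VC-HIT]

#0 0x87→b16/s0 MISS; vc=[]
#1 0x82→b16/s0 L1-HIT; vc=[]
#2 0x80→b16/s0 L1-HIT; vc=[]
#3 0x84→b16/s0 L1-HIT; vc=[]
#4 0x87→b16/s0 L1-HIT; vc=[]
#5 0x82→b16/s0 L1-HIT; vc=[]
#6 0x2b→b5/s1 MISS; vc=[]
#7 0x80→b16/s0 L1-HIT; vc=[]
#8 0x80→b16/s0 L1-HIT; vc=[]
#9 0x86→b16/s0 L1-HIT; vc=[]
#10 0x22→b4/s0 MISS; vc=[16]
#11 0x43→b8/s0 MISS; vc=[16,4]
#12 0x20→b4/s0 VC-HIT; vc=[16,8]
#13 0x2b→b5/s1 L1-HIT; vc=[16,8]
#14 0x4f→b9/s1 MISS; vc=[16,8,5]
#15 0x2c→b5/s1 VC-HIT; vc=[16,8,9]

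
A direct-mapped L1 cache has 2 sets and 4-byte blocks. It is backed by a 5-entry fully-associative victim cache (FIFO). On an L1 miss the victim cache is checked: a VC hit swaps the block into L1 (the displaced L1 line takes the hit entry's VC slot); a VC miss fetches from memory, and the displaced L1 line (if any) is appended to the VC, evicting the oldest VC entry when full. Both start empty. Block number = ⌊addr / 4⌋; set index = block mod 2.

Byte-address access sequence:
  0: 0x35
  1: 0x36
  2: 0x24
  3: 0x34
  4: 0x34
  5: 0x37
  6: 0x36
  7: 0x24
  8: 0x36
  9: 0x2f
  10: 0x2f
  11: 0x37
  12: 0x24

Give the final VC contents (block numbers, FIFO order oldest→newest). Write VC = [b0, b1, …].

VC = [13, 11]

#0 0x35→b13/s1 MISS; vc=[]
#1 0x36→b13/s1 L1-HIT; vc=[]
#2 0x24→b9/s1 MISS; vc=[13]
#3 0x34→b13/s1 VC-HIT; vc=[9]
#4 0x34→b13/s1 L1-HIT; vc=[9]
#5 0x37→b13/s1 L1-HIT; vc=[9]
#6 0x36→b13/s1 L1-HIT; vc=[9]
#7 0x24→b9/s1 VC-HIT; vc=[13]
#8 0x36→b13/s1 VC-HIT; vc=[9]
#9 0x2f→b11/s1 MISS; vc=[9,13]
#10 0x2f→b11/s1 L1-HIT; vc=[9,13]
#11 0x37→b13/s1 VC-HIT; vc=[9,11]
#12 0x24→b9/s1 VC-HIT; vc=[13,11]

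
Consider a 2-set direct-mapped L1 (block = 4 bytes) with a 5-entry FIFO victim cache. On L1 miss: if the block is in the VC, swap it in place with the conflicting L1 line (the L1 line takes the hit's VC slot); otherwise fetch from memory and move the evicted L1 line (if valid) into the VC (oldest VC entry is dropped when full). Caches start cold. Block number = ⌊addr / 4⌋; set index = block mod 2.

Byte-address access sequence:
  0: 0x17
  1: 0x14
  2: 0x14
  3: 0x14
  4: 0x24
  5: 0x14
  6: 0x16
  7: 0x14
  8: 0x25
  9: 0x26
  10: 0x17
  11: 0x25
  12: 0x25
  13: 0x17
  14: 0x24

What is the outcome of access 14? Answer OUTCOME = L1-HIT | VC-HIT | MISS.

  [0] addr=0x17 blk=5 s=1: MISS | VC []
  [1] addr=0x14 blk=5 s=1: L1-HIT | VC []
  [2] addr=0x14 blk=5 s=1: L1-HIT | VC []
  [3] addr=0x14 blk=5 s=1: L1-HIT | VC []
  [4] addr=0x24 blk=9 s=1: MISS | VC [5]
  [5] addr=0x14 blk=5 s=1: VC-HIT | VC [9]
  [6] addr=0x16 blk=5 s=1: L1-HIT | VC [9]
  [7] addr=0x14 blk=5 s=1: L1-HIT | VC [9]
  [8] addr=0x25 blk=9 s=1: VC-HIT | VC [5]
  [9] addr=0x26 blk=9 s=1: L1-HIT | VC [5]
  [10] addr=0x17 blk=5 s=1: VC-HIT | VC [9]
  [11] addr=0x25 blk=9 s=1: VC-HIT | VC [5]
  [12] addr=0x25 blk=9 s=1: L1-HIT | VC [5]
  [13] addr=0x17 blk=5 s=1: VC-HIT | VC [9]
  [14] addr=0x24 blk=9 s=1: VC-HIT | VC [5]

OUTCOME = VC-HIT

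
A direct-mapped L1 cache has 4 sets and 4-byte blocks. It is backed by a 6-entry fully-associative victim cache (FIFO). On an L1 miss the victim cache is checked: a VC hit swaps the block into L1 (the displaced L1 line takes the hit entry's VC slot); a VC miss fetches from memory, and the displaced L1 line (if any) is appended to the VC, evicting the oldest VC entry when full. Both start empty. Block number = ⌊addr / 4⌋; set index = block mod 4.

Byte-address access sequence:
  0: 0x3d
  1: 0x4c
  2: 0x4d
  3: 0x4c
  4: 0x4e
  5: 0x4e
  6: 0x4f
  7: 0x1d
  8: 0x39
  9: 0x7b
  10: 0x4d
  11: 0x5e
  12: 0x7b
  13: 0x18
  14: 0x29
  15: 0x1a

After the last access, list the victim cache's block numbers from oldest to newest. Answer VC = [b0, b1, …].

0: 0x3d (blk 15, set 3) → MISS  vc=[]
1: 0x4c (blk 19, set 3) → MISS  vc=[15]
2: 0x4d (blk 19, set 3) → L1-HIT  vc=[15]
3: 0x4c (blk 19, set 3) → L1-HIT  vc=[15]
4: 0x4e (blk 19, set 3) → L1-HIT  vc=[15]
5: 0x4e (blk 19, set 3) → L1-HIT  vc=[15]
6: 0x4f (blk 19, set 3) → L1-HIT  vc=[15]
7: 0x1d (blk 7, set 3) → MISS  vc=[15, 19]
8: 0x39 (blk 14, set 2) → MISS  vc=[15, 19]
9: 0x7b (blk 30, set 2) → MISS  vc=[15, 19, 14]
10: 0x4d (blk 19, set 3) → VC-HIT  vc=[15, 7, 14]
11: 0x5e (blk 23, set 3) → MISS  vc=[15, 7, 14, 19]
12: 0x7b (blk 30, set 2) → L1-HIT  vc=[15, 7, 14, 19]
13: 0x18 (blk 6, set 2) → MISS  vc=[15, 7, 14, 19, 30]
14: 0x29 (blk 10, set 2) → MISS  vc=[15, 7, 14, 19, 30, 6]
15: 0x1a (blk 6, set 2) → VC-HIT  vc=[15, 7, 14, 19, 30, 10]

VC = [15, 7, 14, 19, 30, 10]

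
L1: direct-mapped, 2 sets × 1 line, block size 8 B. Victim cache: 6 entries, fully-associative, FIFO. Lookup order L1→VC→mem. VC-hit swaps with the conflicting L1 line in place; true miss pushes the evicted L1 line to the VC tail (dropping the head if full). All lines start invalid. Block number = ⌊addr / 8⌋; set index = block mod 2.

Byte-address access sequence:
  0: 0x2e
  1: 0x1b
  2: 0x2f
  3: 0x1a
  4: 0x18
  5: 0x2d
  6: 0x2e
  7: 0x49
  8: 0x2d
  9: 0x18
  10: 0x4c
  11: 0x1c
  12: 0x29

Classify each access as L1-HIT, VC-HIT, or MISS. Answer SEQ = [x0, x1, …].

  [0] addr=0x2e blk=5 s=1: MISS | VC []
  [1] addr=0x1b blk=3 s=1: MISS | VC [5]
  [2] addr=0x2f blk=5 s=1: VC-HIT | VC [3]
  [3] addr=0x1a blk=3 s=1: VC-HIT | VC [5]
  [4] addr=0x18 blk=3 s=1: L1-HIT | VC [5]
  [5] addr=0x2d blk=5 s=1: VC-HIT | VC [3]
  [6] addr=0x2e blk=5 s=1: L1-HIT | VC [3]
  [7] addr=0x49 blk=9 s=1: MISS | VC [3, 5]
  [8] addr=0x2d blk=5 s=1: VC-HIT | VC [3, 9]
  [9] addr=0x18 blk=3 s=1: VC-HIT | VC [5, 9]
  [10] addr=0x4c blk=9 s=1: VC-HIT | VC [5, 3]
  [11] addr=0x1c blk=3 s=1: VC-HIT | VC [5, 9]
  [12] addr=0x29 blk=5 s=1: VC-HIT | VC [3, 9]

SEQ = [MISS, MISS, VC-HIT, VC-HIT, L1-HIT, VC-HIT, L1-HIT, MISS, VC-HIT, VC-HIT, VC-HIT, VC-HIT, VC-HIT]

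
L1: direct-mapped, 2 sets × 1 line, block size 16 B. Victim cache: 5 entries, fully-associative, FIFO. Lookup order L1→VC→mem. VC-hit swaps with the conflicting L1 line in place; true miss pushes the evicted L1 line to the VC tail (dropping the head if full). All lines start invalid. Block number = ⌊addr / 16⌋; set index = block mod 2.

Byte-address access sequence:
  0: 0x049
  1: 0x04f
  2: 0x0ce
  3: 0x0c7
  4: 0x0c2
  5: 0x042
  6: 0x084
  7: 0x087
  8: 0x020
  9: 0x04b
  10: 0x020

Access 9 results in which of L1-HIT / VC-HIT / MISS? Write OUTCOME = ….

OUTCOME = VC-HIT

0: 0x49 (blk 4, set 0) → MISS  vc=[]
1: 0x4f (blk 4, set 0) → L1-HIT  vc=[]
2: 0xce (blk 12, set 0) → MISS  vc=[4]
3: 0xc7 (blk 12, set 0) → L1-HIT  vc=[4]
4: 0xc2 (blk 12, set 0) → L1-HIT  vc=[4]
5: 0x42 (blk 4, set 0) → VC-HIT  vc=[12]
6: 0x84 (blk 8, set 0) → MISS  vc=[12, 4]
7: 0x87 (blk 8, set 0) → L1-HIT  vc=[12, 4]
8: 0x20 (blk 2, set 0) → MISS  vc=[12, 4, 8]
9: 0x4b (blk 4, set 0) → VC-HIT  vc=[12, 2, 8]
10: 0x20 (blk 2, set 0) → VC-HIT  vc=[12, 4, 8]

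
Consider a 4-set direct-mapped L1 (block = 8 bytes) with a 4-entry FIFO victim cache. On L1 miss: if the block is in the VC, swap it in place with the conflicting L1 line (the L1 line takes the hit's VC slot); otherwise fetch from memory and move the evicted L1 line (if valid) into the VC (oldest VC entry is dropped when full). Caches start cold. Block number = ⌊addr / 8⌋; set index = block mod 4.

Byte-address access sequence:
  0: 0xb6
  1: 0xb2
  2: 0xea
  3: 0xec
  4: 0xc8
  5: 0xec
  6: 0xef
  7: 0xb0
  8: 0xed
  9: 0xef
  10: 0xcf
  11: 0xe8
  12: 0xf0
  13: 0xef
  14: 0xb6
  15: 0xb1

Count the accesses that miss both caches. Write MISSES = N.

MISSES = 4

#0 0xb6→b22/s2 MISS; vc=[]
#1 0xb2→b22/s2 L1-HIT; vc=[]
#2 0xea→b29/s1 MISS; vc=[]
#3 0xec→b29/s1 L1-HIT; vc=[]
#4 0xc8→b25/s1 MISS; vc=[29]
#5 0xec→b29/s1 VC-HIT; vc=[25]
#6 0xef→b29/s1 L1-HIT; vc=[25]
#7 0xb0→b22/s2 L1-HIT; vc=[25]
#8 0xed→b29/s1 L1-HIT; vc=[25]
#9 0xef→b29/s1 L1-HIT; vc=[25]
#10 0xcf→b25/s1 VC-HIT; vc=[29]
#11 0xe8→b29/s1 VC-HIT; vc=[25]
#12 0xf0→b30/s2 MISS; vc=[25,22]
#13 0xef→b29/s1 L1-HIT; vc=[25,22]
#14 0xb6→b22/s2 VC-HIT; vc=[25,30]
#15 0xb1→b22/s2 L1-HIT; vc=[25,30]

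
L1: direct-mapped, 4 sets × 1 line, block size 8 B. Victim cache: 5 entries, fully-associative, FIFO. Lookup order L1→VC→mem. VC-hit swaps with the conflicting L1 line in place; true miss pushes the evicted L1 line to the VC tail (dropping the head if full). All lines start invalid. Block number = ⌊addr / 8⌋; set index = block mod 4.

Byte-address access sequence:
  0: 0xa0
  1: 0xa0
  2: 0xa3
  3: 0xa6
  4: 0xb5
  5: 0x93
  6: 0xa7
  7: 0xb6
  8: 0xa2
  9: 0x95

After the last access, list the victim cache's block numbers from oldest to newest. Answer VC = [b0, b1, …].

VC = [22]

  [0] addr=0xa0 blk=20 s=0: MISS | VC []
  [1] addr=0xa0 blk=20 s=0: L1-HIT | VC []
  [2] addr=0xa3 blk=20 s=0: L1-HIT | VC []
  [3] addr=0xa6 blk=20 s=0: L1-HIT | VC []
  [4] addr=0xb5 blk=22 s=2: MISS | VC []
  [5] addr=0x93 blk=18 s=2: MISS | VC [22]
  [6] addr=0xa7 blk=20 s=0: L1-HIT | VC [22]
  [7] addr=0xb6 blk=22 s=2: VC-HIT | VC [18]
  [8] addr=0xa2 blk=20 s=0: L1-HIT | VC [18]
  [9] addr=0x95 blk=18 s=2: VC-HIT | VC [22]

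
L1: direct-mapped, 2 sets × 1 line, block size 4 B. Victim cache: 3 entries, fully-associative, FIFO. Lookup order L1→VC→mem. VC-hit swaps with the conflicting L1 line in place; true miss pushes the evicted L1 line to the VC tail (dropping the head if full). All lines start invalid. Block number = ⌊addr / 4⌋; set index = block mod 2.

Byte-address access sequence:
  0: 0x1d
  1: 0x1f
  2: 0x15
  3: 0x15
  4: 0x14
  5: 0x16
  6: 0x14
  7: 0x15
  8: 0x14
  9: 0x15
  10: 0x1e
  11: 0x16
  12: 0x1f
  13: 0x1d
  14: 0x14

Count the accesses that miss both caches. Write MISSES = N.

  [0] addr=0x1d blk=7 s=1: MISS | VC []
  [1] addr=0x1f blk=7 s=1: L1-HIT | VC []
  [2] addr=0x15 blk=5 s=1: MISS | VC [7]
  [3] addr=0x15 blk=5 s=1: L1-HIT | VC [7]
  [4] addr=0x14 blk=5 s=1: L1-HIT | VC [7]
  [5] addr=0x16 blk=5 s=1: L1-HIT | VC [7]
  [6] addr=0x14 blk=5 s=1: L1-HIT | VC [7]
  [7] addr=0x15 blk=5 s=1: L1-HIT | VC [7]
  [8] addr=0x14 blk=5 s=1: L1-HIT | VC [7]
  [9] addr=0x15 blk=5 s=1: L1-HIT | VC [7]
  [10] addr=0x1e blk=7 s=1: VC-HIT | VC [5]
  [11] addr=0x16 blk=5 s=1: VC-HIT | VC [7]
  [12] addr=0x1f blk=7 s=1: VC-HIT | VC [5]
  [13] addr=0x1d blk=7 s=1: L1-HIT | VC [5]
  [14] addr=0x14 blk=5 s=1: VC-HIT | VC [7]

MISSES = 2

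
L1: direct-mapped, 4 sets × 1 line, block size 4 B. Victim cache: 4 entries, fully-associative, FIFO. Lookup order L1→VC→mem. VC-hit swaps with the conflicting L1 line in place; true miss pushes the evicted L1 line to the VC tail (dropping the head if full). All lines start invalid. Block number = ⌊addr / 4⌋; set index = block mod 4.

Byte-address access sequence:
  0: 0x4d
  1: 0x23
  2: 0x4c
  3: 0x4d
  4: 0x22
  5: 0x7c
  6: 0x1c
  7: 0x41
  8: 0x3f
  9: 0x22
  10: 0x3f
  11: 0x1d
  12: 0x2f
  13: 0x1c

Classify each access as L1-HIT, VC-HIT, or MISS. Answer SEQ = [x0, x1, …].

0: 0x4d (blk 19, set 3) → MISS  vc=[]
1: 0x23 (blk 8, set 0) → MISS  vc=[]
2: 0x4c (blk 19, set 3) → L1-HIT  vc=[]
3: 0x4d (blk 19, set 3) → L1-HIT  vc=[]
4: 0x22 (blk 8, set 0) → L1-HIT  vc=[]
5: 0x7c (blk 31, set 3) → MISS  vc=[19]
6: 0x1c (blk 7, set 3) → MISS  vc=[19, 31]
7: 0x41 (blk 16, set 0) → MISS  vc=[19, 31, 8]
8: 0x3f (blk 15, set 3) → MISS  vc=[19, 31, 8, 7]
9: 0x22 (blk 8, set 0) → VC-HIT  vc=[19, 31, 16, 7]
10: 0x3f (blk 15, set 3) → L1-HIT  vc=[19, 31, 16, 7]
11: 0x1d (blk 7, set 3) → VC-HIT  vc=[19, 31, 16, 15]
12: 0x2f (blk 11, set 3) → MISS  vc=[31, 16, 15, 7]
13: 0x1c (blk 7, set 3) → VC-HIT  vc=[31, 16, 15, 11]

SEQ = [MISS, MISS, L1-HIT, L1-HIT, L1-HIT, MISS, MISS, MISS, MISS, VC-HIT, L1-HIT, VC-HIT, MISS, VC-HIT]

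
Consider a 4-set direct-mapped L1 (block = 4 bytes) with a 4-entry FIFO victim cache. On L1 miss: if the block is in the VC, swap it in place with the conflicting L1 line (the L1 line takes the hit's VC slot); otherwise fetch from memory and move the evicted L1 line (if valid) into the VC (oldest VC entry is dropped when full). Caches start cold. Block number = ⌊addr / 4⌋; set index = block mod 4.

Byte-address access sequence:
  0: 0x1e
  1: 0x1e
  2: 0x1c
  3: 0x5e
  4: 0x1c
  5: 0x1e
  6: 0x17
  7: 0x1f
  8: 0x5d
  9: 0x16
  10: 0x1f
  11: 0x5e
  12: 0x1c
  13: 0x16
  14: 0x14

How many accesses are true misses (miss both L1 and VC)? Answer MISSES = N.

  [0] addr=0x1e blk=7 s=3: MISS | VC []
  [1] addr=0x1e blk=7 s=3: L1-HIT | VC []
  [2] addr=0x1c blk=7 s=3: L1-HIT | VC []
  [3] addr=0x5e blk=23 s=3: MISS | VC [7]
  [4] addr=0x1c blk=7 s=3: VC-HIT | VC [23]
  [5] addr=0x1e blk=7 s=3: L1-HIT | VC [23]
  [6] addr=0x17 blk=5 s=1: MISS | VC [23]
  [7] addr=0x1f blk=7 s=3: L1-HIT | VC [23]
  [8] addr=0x5d blk=23 s=3: VC-HIT | VC [7]
  [9] addr=0x16 blk=5 s=1: L1-HIT | VC [7]
  [10] addr=0x1f blk=7 s=3: VC-HIT | VC [23]
  [11] addr=0x5e blk=23 s=3: VC-HIT | VC [7]
  [12] addr=0x1c blk=7 s=3: VC-HIT | VC [23]
  [13] addr=0x16 blk=5 s=1: L1-HIT | VC [23]
  [14] addr=0x14 blk=5 s=1: L1-HIT | VC [23]

MISSES = 3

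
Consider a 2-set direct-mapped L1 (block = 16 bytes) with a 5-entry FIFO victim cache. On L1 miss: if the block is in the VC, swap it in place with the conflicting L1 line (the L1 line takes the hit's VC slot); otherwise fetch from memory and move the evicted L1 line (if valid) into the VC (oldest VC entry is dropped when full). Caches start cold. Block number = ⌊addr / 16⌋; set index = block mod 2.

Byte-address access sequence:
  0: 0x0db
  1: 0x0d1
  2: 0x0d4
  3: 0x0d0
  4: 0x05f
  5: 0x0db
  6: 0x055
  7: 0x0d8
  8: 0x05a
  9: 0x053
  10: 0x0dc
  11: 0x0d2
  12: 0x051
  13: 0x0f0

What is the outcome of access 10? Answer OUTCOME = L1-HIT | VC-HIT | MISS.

#0 0xdb→b13/s1 MISS; vc=[]
#1 0xd1→b13/s1 L1-HIT; vc=[]
#2 0xd4→b13/s1 L1-HIT; vc=[]
#3 0xd0→b13/s1 L1-HIT; vc=[]
#4 0x5f→b5/s1 MISS; vc=[13]
#5 0xdb→b13/s1 VC-HIT; vc=[5]
#6 0x55→b5/s1 VC-HIT; vc=[13]
#7 0xd8→b13/s1 VC-HIT; vc=[5]
#8 0x5a→b5/s1 VC-HIT; vc=[13]
#9 0x53→b5/s1 L1-HIT; vc=[13]
#10 0xdc→b13/s1 VC-HIT; vc=[5]
#11 0xd2→b13/s1 L1-HIT; vc=[5]
#12 0x51→b5/s1 VC-HIT; vc=[13]
#13 0xf0→b15/s1 MISS; vc=[13,5]

OUTCOME = VC-HIT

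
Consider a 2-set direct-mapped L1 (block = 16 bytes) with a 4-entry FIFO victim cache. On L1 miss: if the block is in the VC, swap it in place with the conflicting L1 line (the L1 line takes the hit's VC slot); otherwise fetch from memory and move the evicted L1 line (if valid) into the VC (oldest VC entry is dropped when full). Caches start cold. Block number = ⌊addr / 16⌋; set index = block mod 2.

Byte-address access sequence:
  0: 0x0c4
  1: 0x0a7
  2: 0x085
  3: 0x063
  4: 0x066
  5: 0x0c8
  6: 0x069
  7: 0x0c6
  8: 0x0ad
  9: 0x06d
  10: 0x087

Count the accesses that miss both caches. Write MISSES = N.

  [0] addr=0xc4 blk=12 s=0: MISS | VC []
  [1] addr=0xa7 blk=10 s=0: MISS | VC [12]
  [2] addr=0x85 blk=8 s=0: MISS | VC [12, 10]
  [3] addr=0x63 blk=6 s=0: MISS | VC [12, 10, 8]
  [4] addr=0x66 blk=6 s=0: L1-HIT | VC [12, 10, 8]
  [5] addr=0xc8 blk=12 s=0: VC-HIT | VC [6, 10, 8]
  [6] addr=0x69 blk=6 s=0: VC-HIT | VC [12, 10, 8]
  [7] addr=0xc6 blk=12 s=0: VC-HIT | VC [6, 10, 8]
  [8] addr=0xad blk=10 s=0: VC-HIT | VC [6, 12, 8]
  [9] addr=0x6d blk=6 s=0: VC-HIT | VC [10, 12, 8]
  [10] addr=0x87 blk=8 s=0: VC-HIT | VC [10, 12, 6]

MISSES = 4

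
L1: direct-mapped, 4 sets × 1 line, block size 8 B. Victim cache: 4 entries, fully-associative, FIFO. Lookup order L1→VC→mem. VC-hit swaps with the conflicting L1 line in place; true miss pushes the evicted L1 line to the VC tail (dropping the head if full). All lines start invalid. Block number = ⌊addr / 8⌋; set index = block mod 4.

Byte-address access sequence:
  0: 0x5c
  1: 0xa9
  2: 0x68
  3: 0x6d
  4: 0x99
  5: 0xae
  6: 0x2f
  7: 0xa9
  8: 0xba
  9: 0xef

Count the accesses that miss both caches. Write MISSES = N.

MISSES = 7

#0 0x5c→b11/s3 MISS; vc=[]
#1 0xa9→b21/s1 MISS; vc=[]
#2 0x68→b13/s1 MISS; vc=[21]
#3 0x6d→b13/s1 L1-HIT; vc=[21]
#4 0x99→b19/s3 MISS; vc=[21,11]
#5 0xae→b21/s1 VC-HIT; vc=[13,11]
#6 0x2f→b5/s1 MISS; vc=[13,11,21]
#7 0xa9→b21/s1 VC-HIT; vc=[13,11,5]
#8 0xba→b23/s3 MISS; vc=[13,11,5,19]
#9 0xef→b29/s1 MISS; vc=[11,5,19,21]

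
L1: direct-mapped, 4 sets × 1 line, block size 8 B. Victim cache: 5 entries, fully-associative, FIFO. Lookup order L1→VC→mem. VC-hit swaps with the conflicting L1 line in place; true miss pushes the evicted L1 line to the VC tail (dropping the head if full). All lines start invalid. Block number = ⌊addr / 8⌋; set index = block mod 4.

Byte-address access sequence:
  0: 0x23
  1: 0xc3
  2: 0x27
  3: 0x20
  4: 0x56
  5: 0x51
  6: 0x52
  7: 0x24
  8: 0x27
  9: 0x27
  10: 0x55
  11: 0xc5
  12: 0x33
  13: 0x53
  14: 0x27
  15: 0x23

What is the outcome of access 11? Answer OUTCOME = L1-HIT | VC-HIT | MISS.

OUTCOME = VC-HIT

0: 0x23 (blk 4, set 0) → MISS  vc=[]
1: 0xc3 (blk 24, set 0) → MISS  vc=[4]
2: 0x27 (blk 4, set 0) → VC-HIT  vc=[24]
3: 0x20 (blk 4, set 0) → L1-HIT  vc=[24]
4: 0x56 (blk 10, set 2) → MISS  vc=[24]
5: 0x51 (blk 10, set 2) → L1-HIT  vc=[24]
6: 0x52 (blk 10, set 2) → L1-HIT  vc=[24]
7: 0x24 (blk 4, set 0) → L1-HIT  vc=[24]
8: 0x27 (blk 4, set 0) → L1-HIT  vc=[24]
9: 0x27 (blk 4, set 0) → L1-HIT  vc=[24]
10: 0x55 (blk 10, set 2) → L1-HIT  vc=[24]
11: 0xc5 (blk 24, set 0) → VC-HIT  vc=[4]
12: 0x33 (blk 6, set 2) → MISS  vc=[4, 10]
13: 0x53 (blk 10, set 2) → VC-HIT  vc=[4, 6]
14: 0x27 (blk 4, set 0) → VC-HIT  vc=[24, 6]
15: 0x23 (blk 4, set 0) → L1-HIT  vc=[24, 6]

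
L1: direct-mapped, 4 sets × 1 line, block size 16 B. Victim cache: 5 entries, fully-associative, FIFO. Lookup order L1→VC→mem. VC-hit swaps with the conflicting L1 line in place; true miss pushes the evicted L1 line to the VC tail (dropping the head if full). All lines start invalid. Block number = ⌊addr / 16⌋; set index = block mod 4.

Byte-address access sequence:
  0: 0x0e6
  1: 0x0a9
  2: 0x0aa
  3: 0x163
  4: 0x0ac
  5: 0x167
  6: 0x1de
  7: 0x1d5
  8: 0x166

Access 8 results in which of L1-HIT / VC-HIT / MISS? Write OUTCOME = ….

OUTCOME = L1-HIT

  [0] addr=0xe6 blk=14 s=2: MISS | VC []
  [1] addr=0xa9 blk=10 s=2: MISS | VC [14]
  [2] addr=0xaa blk=10 s=2: L1-HIT | VC [14]
  [3] addr=0x163 blk=22 s=2: MISS | VC [14, 10]
  [4] addr=0xac blk=10 s=2: VC-HIT | VC [14, 22]
  [5] addr=0x167 blk=22 s=2: VC-HIT | VC [14, 10]
  [6] addr=0x1de blk=29 s=1: MISS | VC [14, 10]
  [7] addr=0x1d5 blk=29 s=1: L1-HIT | VC [14, 10]
  [8] addr=0x166 blk=22 s=2: L1-HIT | VC [14, 10]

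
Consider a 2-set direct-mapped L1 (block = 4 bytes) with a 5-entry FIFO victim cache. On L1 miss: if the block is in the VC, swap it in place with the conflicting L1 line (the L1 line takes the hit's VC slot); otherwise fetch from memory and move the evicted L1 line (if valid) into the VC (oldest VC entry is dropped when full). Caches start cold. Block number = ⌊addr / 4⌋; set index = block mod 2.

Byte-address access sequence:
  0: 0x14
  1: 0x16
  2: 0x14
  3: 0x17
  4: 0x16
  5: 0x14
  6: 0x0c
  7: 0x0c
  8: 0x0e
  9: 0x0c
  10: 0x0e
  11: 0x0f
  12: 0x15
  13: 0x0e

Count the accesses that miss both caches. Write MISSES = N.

#0 0x14→b5/s1 MISS; vc=[]
#1 0x16→b5/s1 L1-HIT; vc=[]
#2 0x14→b5/s1 L1-HIT; vc=[]
#3 0x17→b5/s1 L1-HIT; vc=[]
#4 0x16→b5/s1 L1-HIT; vc=[]
#5 0x14→b5/s1 L1-HIT; vc=[]
#6 0xc→b3/s1 MISS; vc=[5]
#7 0xc→b3/s1 L1-HIT; vc=[5]
#8 0xe→b3/s1 L1-HIT; vc=[5]
#9 0xc→b3/s1 L1-HIT; vc=[5]
#10 0xe→b3/s1 L1-HIT; vc=[5]
#11 0xf→b3/s1 L1-HIT; vc=[5]
#12 0x15→b5/s1 VC-HIT; vc=[3]
#13 0xe→b3/s1 VC-HIT; vc=[5]

MISSES = 2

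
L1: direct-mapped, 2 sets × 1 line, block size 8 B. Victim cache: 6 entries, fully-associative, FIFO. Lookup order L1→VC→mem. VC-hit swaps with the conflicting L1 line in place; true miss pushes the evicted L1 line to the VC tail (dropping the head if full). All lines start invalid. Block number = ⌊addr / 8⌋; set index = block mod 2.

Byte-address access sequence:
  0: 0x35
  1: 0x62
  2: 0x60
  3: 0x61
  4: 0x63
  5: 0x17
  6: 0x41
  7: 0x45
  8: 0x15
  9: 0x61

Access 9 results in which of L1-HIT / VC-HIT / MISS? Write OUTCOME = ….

0: 0x35 (blk 6, set 0) → MISS  vc=[]
1: 0x62 (blk 12, set 0) → MISS  vc=[6]
2: 0x60 (blk 12, set 0) → L1-HIT  vc=[6]
3: 0x61 (blk 12, set 0) → L1-HIT  vc=[6]
4: 0x63 (blk 12, set 0) → L1-HIT  vc=[6]
5: 0x17 (blk 2, set 0) → MISS  vc=[6, 12]
6: 0x41 (blk 8, set 0) → MISS  vc=[6, 12, 2]
7: 0x45 (blk 8, set 0) → L1-HIT  vc=[6, 12, 2]
8: 0x15 (blk 2, set 0) → VC-HIT  vc=[6, 12, 8]
9: 0x61 (blk 12, set 0) → VC-HIT  vc=[6, 2, 8]

OUTCOME = VC-HIT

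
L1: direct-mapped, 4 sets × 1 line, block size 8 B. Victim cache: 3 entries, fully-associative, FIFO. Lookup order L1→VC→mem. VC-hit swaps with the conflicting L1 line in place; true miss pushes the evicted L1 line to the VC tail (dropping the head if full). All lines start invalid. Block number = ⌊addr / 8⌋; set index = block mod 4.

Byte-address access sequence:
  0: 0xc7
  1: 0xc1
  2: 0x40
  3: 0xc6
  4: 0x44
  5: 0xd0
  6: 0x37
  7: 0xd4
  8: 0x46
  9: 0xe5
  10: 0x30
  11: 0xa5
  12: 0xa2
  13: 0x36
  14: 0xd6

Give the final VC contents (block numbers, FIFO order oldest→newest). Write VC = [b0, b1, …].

  [0] addr=0xc7 blk=24 s=0: MISS | VC []
  [1] addr=0xc1 blk=24 s=0: L1-HIT | VC []
  [2] addr=0x40 blk=8 s=0: MISS | VC [24]
  [3] addr=0xc6 blk=24 s=0: VC-HIT | VC [8]
  [4] addr=0x44 blk=8 s=0: VC-HIT | VC [24]
  [5] addr=0xd0 blk=26 s=2: MISS | VC [24]
  [6] addr=0x37 blk=6 s=2: MISS | VC [24, 26]
  [7] addr=0xd4 blk=26 s=2: VC-HIT | VC [24, 6]
  [8] addr=0x46 blk=8 s=0: L1-HIT | VC [24, 6]
  [9] addr=0xe5 blk=28 s=0: MISS | VC [24, 6, 8]
  [10] addr=0x30 blk=6 s=2: VC-HIT | VC [24, 26, 8]
  [11] addr=0xa5 blk=20 s=0: MISS | VC [26, 8, 28]
  [12] addr=0xa2 blk=20 s=0: L1-HIT | VC [26, 8, 28]
  [13] addr=0x36 blk=6 s=2: L1-HIT | VC [26, 8, 28]
  [14] addr=0xd6 blk=26 s=2: VC-HIT | VC [6, 8, 28]

VC = [6, 8, 28]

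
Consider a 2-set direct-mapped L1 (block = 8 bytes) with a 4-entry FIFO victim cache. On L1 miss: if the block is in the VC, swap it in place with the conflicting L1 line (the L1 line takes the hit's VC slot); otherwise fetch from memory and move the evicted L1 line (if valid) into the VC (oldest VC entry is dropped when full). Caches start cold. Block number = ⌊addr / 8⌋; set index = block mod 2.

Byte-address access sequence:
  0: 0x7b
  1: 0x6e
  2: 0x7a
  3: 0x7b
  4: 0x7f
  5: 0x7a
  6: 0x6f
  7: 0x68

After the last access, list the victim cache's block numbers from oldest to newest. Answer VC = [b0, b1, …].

VC = [15]

0: 0x7b (blk 15, set 1) → MISS  vc=[]
1: 0x6e (blk 13, set 1) → MISS  vc=[15]
2: 0x7a (blk 15, set 1) → VC-HIT  vc=[13]
3: 0x7b (blk 15, set 1) → L1-HIT  vc=[13]
4: 0x7f (blk 15, set 1) → L1-HIT  vc=[13]
5: 0x7a (blk 15, set 1) → L1-HIT  vc=[13]
6: 0x6f (blk 13, set 1) → VC-HIT  vc=[15]
7: 0x68 (blk 13, set 1) → L1-HIT  vc=[15]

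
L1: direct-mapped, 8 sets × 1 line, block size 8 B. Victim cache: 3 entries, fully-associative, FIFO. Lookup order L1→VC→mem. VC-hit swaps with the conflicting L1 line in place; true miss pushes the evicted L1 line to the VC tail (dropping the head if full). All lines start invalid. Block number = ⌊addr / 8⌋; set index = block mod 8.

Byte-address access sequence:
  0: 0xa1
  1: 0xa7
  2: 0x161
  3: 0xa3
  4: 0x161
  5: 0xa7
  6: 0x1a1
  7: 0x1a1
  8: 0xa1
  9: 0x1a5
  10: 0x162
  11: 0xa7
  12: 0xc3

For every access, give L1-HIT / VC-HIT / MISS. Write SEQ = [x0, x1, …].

  [0] addr=0xa1 blk=20 s=4: MISS | VC []
  [1] addr=0xa7 blk=20 s=4: L1-HIT | VC []
  [2] addr=0x161 blk=44 s=4: MISS | VC [20]
  [3] addr=0xa3 blk=20 s=4: VC-HIT | VC [44]
  [4] addr=0x161 blk=44 s=4: VC-HIT | VC [20]
  [5] addr=0xa7 blk=20 s=4: VC-HIT | VC [44]
  [6] addr=0x1a1 blk=52 s=4: MISS | VC [44, 20]
  [7] addr=0x1a1 blk=52 s=4: L1-HIT | VC [44, 20]
  [8] addr=0xa1 blk=20 s=4: VC-HIT | VC [44, 52]
  [9] addr=0x1a5 blk=52 s=4: VC-HIT | VC [44, 20]
  [10] addr=0x162 blk=44 s=4: VC-HIT | VC [52, 20]
  [11] addr=0xa7 blk=20 s=4: VC-HIT | VC [52, 44]
  [12] addr=0xc3 blk=24 s=0: MISS | VC [52, 44]

SEQ = [MISS, L1-HIT, MISS, VC-HIT, VC-HIT, VC-HIT, MISS, L1-HIT, VC-HIT, VC-HIT, VC-HIT, VC-HIT, MISS]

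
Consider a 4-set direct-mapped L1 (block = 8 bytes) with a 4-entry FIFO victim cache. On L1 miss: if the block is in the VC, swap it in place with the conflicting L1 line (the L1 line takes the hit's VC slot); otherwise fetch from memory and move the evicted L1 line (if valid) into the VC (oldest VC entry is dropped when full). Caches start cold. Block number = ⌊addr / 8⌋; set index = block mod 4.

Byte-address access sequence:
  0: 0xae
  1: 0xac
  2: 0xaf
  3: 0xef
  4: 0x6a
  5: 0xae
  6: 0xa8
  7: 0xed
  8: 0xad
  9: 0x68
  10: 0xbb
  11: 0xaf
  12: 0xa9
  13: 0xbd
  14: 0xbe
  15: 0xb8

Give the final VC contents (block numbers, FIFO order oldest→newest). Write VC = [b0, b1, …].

VC = [13, 29]

  [0] addr=0xae blk=21 s=1: MISS | VC []
  [1] addr=0xac blk=21 s=1: L1-HIT | VC []
  [2] addr=0xaf blk=21 s=1: L1-HIT | VC []
  [3] addr=0xef blk=29 s=1: MISS | VC [21]
  [4] addr=0x6a blk=13 s=1: MISS | VC [21, 29]
  [5] addr=0xae blk=21 s=1: VC-HIT | VC [13, 29]
  [6] addr=0xa8 blk=21 s=1: L1-HIT | VC [13, 29]
  [7] addr=0xed blk=29 s=1: VC-HIT | VC [13, 21]
  [8] addr=0xad blk=21 s=1: VC-HIT | VC [13, 29]
  [9] addr=0x68 blk=13 s=1: VC-HIT | VC [21, 29]
  [10] addr=0xbb blk=23 s=3: MISS | VC [21, 29]
  [11] addr=0xaf blk=21 s=1: VC-HIT | VC [13, 29]
  [12] addr=0xa9 blk=21 s=1: L1-HIT | VC [13, 29]
  [13] addr=0xbd blk=23 s=3: L1-HIT | VC [13, 29]
  [14] addr=0xbe blk=23 s=3: L1-HIT | VC [13, 29]
  [15] addr=0xb8 blk=23 s=3: L1-HIT | VC [13, 29]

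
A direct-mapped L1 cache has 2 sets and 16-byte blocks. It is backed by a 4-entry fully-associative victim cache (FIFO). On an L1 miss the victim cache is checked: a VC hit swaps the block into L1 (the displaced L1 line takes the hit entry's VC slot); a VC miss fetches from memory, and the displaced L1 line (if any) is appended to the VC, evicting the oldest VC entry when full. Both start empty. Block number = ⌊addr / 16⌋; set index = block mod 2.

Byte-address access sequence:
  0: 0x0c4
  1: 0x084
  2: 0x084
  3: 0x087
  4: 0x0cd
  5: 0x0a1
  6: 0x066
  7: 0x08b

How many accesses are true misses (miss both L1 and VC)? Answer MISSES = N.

0: 0xc4 (blk 12, set 0) → MISS  vc=[]
1: 0x84 (blk 8, set 0) → MISS  vc=[12]
2: 0x84 (blk 8, set 0) → L1-HIT  vc=[12]
3: 0x87 (blk 8, set 0) → L1-HIT  vc=[12]
4: 0xcd (blk 12, set 0) → VC-HIT  vc=[8]
5: 0xa1 (blk 10, set 0) → MISS  vc=[8, 12]
6: 0x66 (blk 6, set 0) → MISS  vc=[8, 12, 10]
7: 0x8b (blk 8, set 0) → VC-HIT  vc=[6, 12, 10]

MISSES = 4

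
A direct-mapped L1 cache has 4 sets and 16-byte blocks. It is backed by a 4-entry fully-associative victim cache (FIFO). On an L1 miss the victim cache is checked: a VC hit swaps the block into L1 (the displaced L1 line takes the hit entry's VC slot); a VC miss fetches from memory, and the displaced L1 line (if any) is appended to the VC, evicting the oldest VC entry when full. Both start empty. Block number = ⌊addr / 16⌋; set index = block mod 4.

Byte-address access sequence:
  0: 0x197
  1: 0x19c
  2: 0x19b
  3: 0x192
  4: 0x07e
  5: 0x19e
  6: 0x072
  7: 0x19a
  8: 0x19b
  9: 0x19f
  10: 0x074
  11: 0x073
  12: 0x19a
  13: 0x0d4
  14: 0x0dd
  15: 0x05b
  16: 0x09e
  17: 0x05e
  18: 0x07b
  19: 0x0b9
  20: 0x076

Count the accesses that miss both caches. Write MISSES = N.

MISSES = 6

  [0] addr=0x197 blk=25 s=1: MISS | VC []
  [1] addr=0x19c blk=25 s=1: L1-HIT | VC []
  [2] addr=0x19b blk=25 s=1: L1-HIT | VC []
  [3] addr=0x192 blk=25 s=1: L1-HIT | VC []
  [4] addr=0x7e blk=7 s=3: MISS | VC []
  [5] addr=0x19e blk=25 s=1: L1-HIT | VC []
  [6] addr=0x72 blk=7 s=3: L1-HIT | VC []
  [7] addr=0x19a blk=25 s=1: L1-HIT | VC []
  [8] addr=0x19b blk=25 s=1: L1-HIT | VC []
  [9] addr=0x19f blk=25 s=1: L1-HIT | VC []
  [10] addr=0x74 blk=7 s=3: L1-HIT | VC []
  [11] addr=0x73 blk=7 s=3: L1-HIT | VC []
  [12] addr=0x19a blk=25 s=1: L1-HIT | VC []
  [13] addr=0xd4 blk=13 s=1: MISS | VC [25]
  [14] addr=0xdd blk=13 s=1: L1-HIT | VC [25]
  [15] addr=0x5b blk=5 s=1: MISS | VC [25, 13]
  [16] addr=0x9e blk=9 s=1: MISS | VC [25, 13, 5]
  [17] addr=0x5e blk=5 s=1: VC-HIT | VC [25, 13, 9]
  [18] addr=0x7b blk=7 s=3: L1-HIT | VC [25, 13, 9]
  [19] addr=0xb9 blk=11 s=3: MISS | VC [25, 13, 9, 7]
  [20] addr=0x76 blk=7 s=3: VC-HIT | VC [25, 13, 9, 11]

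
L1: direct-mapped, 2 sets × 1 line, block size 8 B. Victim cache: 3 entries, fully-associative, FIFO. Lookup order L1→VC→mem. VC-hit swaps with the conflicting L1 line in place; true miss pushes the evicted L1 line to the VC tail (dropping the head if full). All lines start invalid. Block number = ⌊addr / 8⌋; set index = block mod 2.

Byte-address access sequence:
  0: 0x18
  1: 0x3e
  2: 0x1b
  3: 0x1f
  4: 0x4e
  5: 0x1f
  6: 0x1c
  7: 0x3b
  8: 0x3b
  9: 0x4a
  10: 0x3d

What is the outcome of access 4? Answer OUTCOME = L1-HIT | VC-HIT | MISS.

OUTCOME = MISS

#0 0x18→b3/s1 MISS; vc=[]
#1 0x3e→b7/s1 MISS; vc=[3]
#2 0x1b→b3/s1 VC-HIT; vc=[7]
#3 0x1f→b3/s1 L1-HIT; vc=[7]
#4 0x4e→b9/s1 MISS; vc=[7,3]
#5 0x1f→b3/s1 VC-HIT; vc=[7,9]
#6 0x1c→b3/s1 L1-HIT; vc=[7,9]
#7 0x3b→b7/s1 VC-HIT; vc=[3,9]
#8 0x3b→b7/s1 L1-HIT; vc=[3,9]
#9 0x4a→b9/s1 VC-HIT; vc=[3,7]
#10 0x3d→b7/s1 VC-HIT; vc=[3,9]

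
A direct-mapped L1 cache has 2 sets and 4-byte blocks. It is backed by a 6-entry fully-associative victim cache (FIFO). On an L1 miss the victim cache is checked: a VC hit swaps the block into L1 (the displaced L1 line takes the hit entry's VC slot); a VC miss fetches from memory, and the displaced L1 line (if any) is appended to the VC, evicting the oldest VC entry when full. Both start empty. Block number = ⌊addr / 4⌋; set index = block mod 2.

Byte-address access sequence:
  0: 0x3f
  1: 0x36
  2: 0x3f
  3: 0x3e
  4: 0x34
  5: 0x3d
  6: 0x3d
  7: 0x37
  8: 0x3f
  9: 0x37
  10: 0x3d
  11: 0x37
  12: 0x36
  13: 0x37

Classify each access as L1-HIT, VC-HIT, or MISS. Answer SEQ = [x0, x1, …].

#0 0x3f→b15/s1 MISS; vc=[]
#1 0x36→b13/s1 MISS; vc=[15]
#2 0x3f→b15/s1 VC-HIT; vc=[13]
#3 0x3e→b15/s1 L1-HIT; vc=[13]
#4 0x34→b13/s1 VC-HIT; vc=[15]
#5 0x3d→b15/s1 VC-HIT; vc=[13]
#6 0x3d→b15/s1 L1-HIT; vc=[13]
#7 0x37→b13/s1 VC-HIT; vc=[15]
#8 0x3f→b15/s1 VC-HIT; vc=[13]
#9 0x37→b13/s1 VC-HIT; vc=[15]
#10 0x3d→b15/s1 VC-HIT; vc=[13]
#11 0x37→b13/s1 VC-HIT; vc=[15]
#12 0x36→b13/s1 L1-HIT; vc=[15]
#13 0x37→b13/s1 L1-HIT; vc=[15]

SEQ = [MISS, MISS, VC-HIT, L1-HIT, VC-HIT, VC-HIT, L1-HIT, VC-HIT, VC-HIT, VC-HIT, VC-HIT, VC-HIT, L1-HIT, L1-HIT]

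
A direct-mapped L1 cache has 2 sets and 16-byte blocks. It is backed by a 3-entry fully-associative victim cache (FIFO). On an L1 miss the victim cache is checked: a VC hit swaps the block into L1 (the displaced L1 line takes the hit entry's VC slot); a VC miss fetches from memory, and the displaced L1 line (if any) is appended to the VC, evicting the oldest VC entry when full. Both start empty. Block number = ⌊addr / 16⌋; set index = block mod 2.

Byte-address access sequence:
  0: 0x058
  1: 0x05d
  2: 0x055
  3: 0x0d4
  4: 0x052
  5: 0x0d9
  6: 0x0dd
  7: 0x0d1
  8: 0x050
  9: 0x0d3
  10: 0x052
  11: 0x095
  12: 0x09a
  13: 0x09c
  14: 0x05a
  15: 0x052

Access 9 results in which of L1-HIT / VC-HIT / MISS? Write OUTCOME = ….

  [0] addr=0x58 blk=5 s=1: MISS | VC []
  [1] addr=0x5d blk=5 s=1: L1-HIT | VC []
  [2] addr=0x55 blk=5 s=1: L1-HIT | VC []
  [3] addr=0xd4 blk=13 s=1: MISS | VC [5]
  [4] addr=0x52 blk=5 s=1: VC-HIT | VC [13]
  [5] addr=0xd9 blk=13 s=1: VC-HIT | VC [5]
  [6] addr=0xdd blk=13 s=1: L1-HIT | VC [5]
  [7] addr=0xd1 blk=13 s=1: L1-HIT | VC [5]
  [8] addr=0x50 blk=5 s=1: VC-HIT | VC [13]
  [9] addr=0xd3 blk=13 s=1: VC-HIT | VC [5]
  [10] addr=0x52 blk=5 s=1: VC-HIT | VC [13]
  [11] addr=0x95 blk=9 s=1: MISS | VC [13, 5]
  [12] addr=0x9a blk=9 s=1: L1-HIT | VC [13, 5]
  [13] addr=0x9c blk=9 s=1: L1-HIT | VC [13, 5]
  [14] addr=0x5a blk=5 s=1: VC-HIT | VC [13, 9]
  [15] addr=0x52 blk=5 s=1: L1-HIT | VC [13, 9]

OUTCOME = VC-HIT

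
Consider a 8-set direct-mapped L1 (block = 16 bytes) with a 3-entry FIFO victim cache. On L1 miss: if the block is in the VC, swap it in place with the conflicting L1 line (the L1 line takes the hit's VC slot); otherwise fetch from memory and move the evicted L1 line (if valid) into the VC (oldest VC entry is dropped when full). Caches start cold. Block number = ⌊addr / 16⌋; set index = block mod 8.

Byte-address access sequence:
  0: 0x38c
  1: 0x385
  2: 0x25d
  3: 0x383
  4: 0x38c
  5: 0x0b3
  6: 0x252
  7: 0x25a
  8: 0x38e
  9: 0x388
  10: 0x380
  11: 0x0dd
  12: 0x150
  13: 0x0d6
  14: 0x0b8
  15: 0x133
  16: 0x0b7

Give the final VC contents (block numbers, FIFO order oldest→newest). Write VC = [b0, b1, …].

VC = [37, 21, 19]

  [0] addr=0x38c blk=56 s=0: MISS | VC []
  [1] addr=0x385 blk=56 s=0: L1-HIT | VC []
  [2] addr=0x25d blk=37 s=5: MISS | VC []
  [3] addr=0x383 blk=56 s=0: L1-HIT | VC []
  [4] addr=0x38c blk=56 s=0: L1-HIT | VC []
  [5] addr=0xb3 blk=11 s=3: MISS | VC []
  [6] addr=0x252 blk=37 s=5: L1-HIT | VC []
  [7] addr=0x25a blk=37 s=5: L1-HIT | VC []
  [8] addr=0x38e blk=56 s=0: L1-HIT | VC []
  [9] addr=0x388 blk=56 s=0: L1-HIT | VC []
  [10] addr=0x380 blk=56 s=0: L1-HIT | VC []
  [11] addr=0xdd blk=13 s=5: MISS | VC [37]
  [12] addr=0x150 blk=21 s=5: MISS | VC [37, 13]
  [13] addr=0xd6 blk=13 s=5: VC-HIT | VC [37, 21]
  [14] addr=0xb8 blk=11 s=3: L1-HIT | VC [37, 21]
  [15] addr=0x133 blk=19 s=3: MISS | VC [37, 21, 11]
  [16] addr=0xb7 blk=11 s=3: VC-HIT | VC [37, 21, 19]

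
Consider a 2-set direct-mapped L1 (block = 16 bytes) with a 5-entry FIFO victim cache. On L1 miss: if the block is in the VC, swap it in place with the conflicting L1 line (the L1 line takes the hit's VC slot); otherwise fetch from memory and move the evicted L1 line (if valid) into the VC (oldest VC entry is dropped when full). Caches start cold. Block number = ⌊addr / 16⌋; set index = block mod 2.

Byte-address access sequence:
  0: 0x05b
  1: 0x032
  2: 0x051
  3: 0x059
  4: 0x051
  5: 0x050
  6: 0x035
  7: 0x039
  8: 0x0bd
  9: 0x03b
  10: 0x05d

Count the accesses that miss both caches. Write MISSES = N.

MISSES = 3

#0 0x5b→b5/s1 MISS; vc=[]
#1 0x32→b3/s1 MISS; vc=[5]
#2 0x51→b5/s1 VC-HIT; vc=[3]
#3 0x59→b5/s1 L1-HIT; vc=[3]
#4 0x51→b5/s1 L1-HIT; vc=[3]
#5 0x50→b5/s1 L1-HIT; vc=[3]
#6 0x35→b3/s1 VC-HIT; vc=[5]
#7 0x39→b3/s1 L1-HIT; vc=[5]
#8 0xbd→b11/s1 MISS; vc=[5,3]
#9 0x3b→b3/s1 VC-HIT; vc=[5,11]
#10 0x5d→b5/s1 VC-HIT; vc=[3,11]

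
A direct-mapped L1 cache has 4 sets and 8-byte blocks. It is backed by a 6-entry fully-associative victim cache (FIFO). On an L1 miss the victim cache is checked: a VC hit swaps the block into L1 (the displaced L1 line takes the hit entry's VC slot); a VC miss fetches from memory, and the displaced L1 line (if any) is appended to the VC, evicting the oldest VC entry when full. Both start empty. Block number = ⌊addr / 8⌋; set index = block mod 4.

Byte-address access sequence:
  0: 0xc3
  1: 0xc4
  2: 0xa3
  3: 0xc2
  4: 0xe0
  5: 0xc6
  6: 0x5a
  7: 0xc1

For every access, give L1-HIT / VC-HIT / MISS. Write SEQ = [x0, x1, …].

  [0] addr=0xc3 blk=24 s=0: MISS | VC []
  [1] addr=0xc4 blk=24 s=0: L1-HIT | VC []
  [2] addr=0xa3 blk=20 s=0: MISS | VC [24]
  [3] addr=0xc2 blk=24 s=0: VC-HIT | VC [20]
  [4] addr=0xe0 blk=28 s=0: MISS | VC [20, 24]
  [5] addr=0xc6 blk=24 s=0: VC-HIT | VC [20, 28]
  [6] addr=0x5a blk=11 s=3: MISS | VC [20, 28]
  [7] addr=0xc1 blk=24 s=0: L1-HIT | VC [20, 28]

SEQ = [MISS, L1-HIT, MISS, VC-HIT, MISS, VC-HIT, MISS, L1-HIT]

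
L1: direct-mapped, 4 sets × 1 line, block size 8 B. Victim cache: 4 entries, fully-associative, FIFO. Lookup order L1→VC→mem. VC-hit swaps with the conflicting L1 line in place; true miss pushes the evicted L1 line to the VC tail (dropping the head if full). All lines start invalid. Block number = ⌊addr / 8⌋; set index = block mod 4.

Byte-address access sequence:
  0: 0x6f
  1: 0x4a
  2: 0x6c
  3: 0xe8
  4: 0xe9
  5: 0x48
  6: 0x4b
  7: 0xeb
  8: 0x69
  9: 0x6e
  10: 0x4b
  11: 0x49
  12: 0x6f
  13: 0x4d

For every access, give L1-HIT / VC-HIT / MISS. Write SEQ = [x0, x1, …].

SEQ = [MISS, MISS, VC-HIT, MISS, L1-HIT, VC-HIT, L1-HIT, VC-HIT, VC-HIT, L1-HIT, VC-HIT, L1-HIT, VC-HIT, VC-HIT]

#0 0x6f→b13/s1 MISS; vc=[]
#1 0x4a→b9/s1 MISS; vc=[13]
#2 0x6c→b13/s1 VC-HIT; vc=[9]
#3 0xe8→b29/s1 MISS; vc=[9,13]
#4 0xe9→b29/s1 L1-HIT; vc=[9,13]
#5 0x48→b9/s1 VC-HIT; vc=[29,13]
#6 0x4b→b9/s1 L1-HIT; vc=[29,13]
#7 0xeb→b29/s1 VC-HIT; vc=[9,13]
#8 0x69→b13/s1 VC-HIT; vc=[9,29]
#9 0x6e→b13/s1 L1-HIT; vc=[9,29]
#10 0x4b→b9/s1 VC-HIT; vc=[13,29]
#11 0x49→b9/s1 L1-HIT; vc=[13,29]
#12 0x6f→b13/s1 VC-HIT; vc=[9,29]
#13 0x4d→b9/s1 VC-HIT; vc=[13,29]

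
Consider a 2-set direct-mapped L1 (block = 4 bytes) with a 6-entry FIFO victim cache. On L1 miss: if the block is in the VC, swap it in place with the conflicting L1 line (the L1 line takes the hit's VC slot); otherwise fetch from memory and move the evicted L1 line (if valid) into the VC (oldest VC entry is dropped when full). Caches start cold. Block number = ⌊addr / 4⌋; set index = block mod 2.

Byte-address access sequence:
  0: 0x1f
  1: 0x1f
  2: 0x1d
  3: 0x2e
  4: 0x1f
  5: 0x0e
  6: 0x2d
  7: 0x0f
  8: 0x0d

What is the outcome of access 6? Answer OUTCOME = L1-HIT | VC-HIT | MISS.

OUTCOME = VC-HIT

  [0] addr=0x1f blk=7 s=1: MISS | VC []
  [1] addr=0x1f blk=7 s=1: L1-HIT | VC []
  [2] addr=0x1d blk=7 s=1: L1-HIT | VC []
  [3] addr=0x2e blk=11 s=1: MISS | VC [7]
  [4] addr=0x1f blk=7 s=1: VC-HIT | VC [11]
  [5] addr=0xe blk=3 s=1: MISS | VC [11, 7]
  [6] addr=0x2d blk=11 s=1: VC-HIT | VC [3, 7]
  [7] addr=0xf blk=3 s=1: VC-HIT | VC [11, 7]
  [8] addr=0xd blk=3 s=1: L1-HIT | VC [11, 7]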